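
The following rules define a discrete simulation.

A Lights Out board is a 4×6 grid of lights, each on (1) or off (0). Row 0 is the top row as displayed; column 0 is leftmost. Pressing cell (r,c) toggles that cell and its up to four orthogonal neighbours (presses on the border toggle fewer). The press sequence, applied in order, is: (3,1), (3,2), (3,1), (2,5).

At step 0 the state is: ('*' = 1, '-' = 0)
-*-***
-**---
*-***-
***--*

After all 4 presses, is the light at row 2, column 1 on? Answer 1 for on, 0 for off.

0) -*-***
-**---
*-***-
***--*
1) -*-***
-**---
*****-
-----*
2) -*-***
-**---
**-**-
-***-*
3) -*-***
-**---
*--**-
*--*-*
4) -*-***
-**--*
*--*-*
*--*--

0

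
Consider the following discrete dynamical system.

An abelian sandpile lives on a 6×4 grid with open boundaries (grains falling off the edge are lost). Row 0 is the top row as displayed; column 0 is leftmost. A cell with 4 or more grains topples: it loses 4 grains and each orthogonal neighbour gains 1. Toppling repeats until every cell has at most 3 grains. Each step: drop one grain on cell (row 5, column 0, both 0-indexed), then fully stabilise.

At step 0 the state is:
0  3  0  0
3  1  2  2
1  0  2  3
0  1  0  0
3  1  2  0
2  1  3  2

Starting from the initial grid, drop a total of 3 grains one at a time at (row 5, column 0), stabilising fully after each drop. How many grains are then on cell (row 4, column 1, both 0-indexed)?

step 0: 0  3  0  0
3  1  2  2
1  0  2  3
0  1  0  0
3  1  2  0
2  1  3  2
step 1: 0  3  0  0
3  1  2  2
1  0  2  3
0  1  0  0
3  1  2  0
3  1  3  2
step 2: 0  3  0  0
3  1  2  2
1  0  2  3
1  1  0  0
0  2  2  0
1  2  3  2
step 3: 0  3  0  0
3  1  2  2
1  0  2  3
1  1  0  0
0  2  2  0
2  2  3  2

2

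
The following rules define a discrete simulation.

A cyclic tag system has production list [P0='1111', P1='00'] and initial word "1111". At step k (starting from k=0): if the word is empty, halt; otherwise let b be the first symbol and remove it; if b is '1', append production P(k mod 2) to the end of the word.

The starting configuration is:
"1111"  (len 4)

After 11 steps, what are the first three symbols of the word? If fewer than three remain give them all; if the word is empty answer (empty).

111

0) "1111"  (len 4)
1) "1111111"  (len 7)
2) "11111100"  (len 8)
3) "11111001111"  (len 11)
4) "111100111100"  (len 12)
5) "111001111001111"  (len 15)
6) "1100111100111100"  (len 16)
7) "1001111001111001111"  (len 19)
8) "00111100111100111100"  (len 20)
9) "0111100111100111100"  (len 19)
10) "111100111100111100"  (len 18)
11) "111001111001111001111"  (len 21)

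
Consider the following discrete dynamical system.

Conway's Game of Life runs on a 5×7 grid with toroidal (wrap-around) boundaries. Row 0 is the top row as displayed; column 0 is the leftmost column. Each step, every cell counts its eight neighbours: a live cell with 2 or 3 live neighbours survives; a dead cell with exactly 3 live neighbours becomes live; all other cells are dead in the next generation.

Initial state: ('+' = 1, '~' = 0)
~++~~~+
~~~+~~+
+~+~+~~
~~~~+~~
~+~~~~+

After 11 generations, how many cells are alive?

[0] ~++~~~+
~~~+~~+
+~+~+~~
~~~~+~~
~+~~~~+
[1] ~++~~++
~~~+~++
~~~~++~
++~+~+~
~++~~+~
[2] ~+~+~~~
+~++~~~
+~++~~~
++~+~+~
~~~+~+~
[3] ~+~+~~~
+~~~+~~
+~~~~~~
++~+~~~
++~+~~+
[4] ~+~++~+
++~~~~~
+~~~~~+
~~~~~~~
~~~++~+
[5] ~+~++~+
~++~~+~
++~~~~+
+~~~~++
+~+++~~
[6] ~~~~~~+
~~~+++~
~~+~~~~
~~++++~
~~+~~~~
[7] ~~~+++~
~~~+++~
~~+~~~~
~++~+~~
~~+~++~
[8] ~~+~~~+
~~+~~+~
~++~~+~
~++~++~
~++~~~~
[9] ~~++~~~
~~++~++
~~~~~++
+~~~++~
+~~~~+~
[10] ~+++~+~
~~++~++
+~~+~~~
+~~~+~~
~+~+~+~
[11] ++~~~+~
+~~~~++
++++~+~
+++++~+
++~+~++

22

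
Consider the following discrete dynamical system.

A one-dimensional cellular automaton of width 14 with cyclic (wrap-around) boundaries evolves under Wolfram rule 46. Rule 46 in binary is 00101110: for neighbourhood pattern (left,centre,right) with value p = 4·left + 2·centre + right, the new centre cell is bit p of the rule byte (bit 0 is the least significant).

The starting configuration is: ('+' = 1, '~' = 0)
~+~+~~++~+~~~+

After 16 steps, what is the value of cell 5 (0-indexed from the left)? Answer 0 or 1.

gen 0: ~+~+~~++~+~~~+
gen 1: ++++~++~++~~++
gen 2: ~~~~++~++~~++~
gen 3: ~~~++~++~~++~~
gen 4: ~~++~++~~++~~~
gen 5: ~++~++~~++~~~~
gen 6: ++~++~~++~~~~~
gen 7: +~++~~++~~~~~+
gen 8: ~++~~++~~~~~++
gen 9: ++~~++~~~~~++~
gen 10: +~~++~~~~~++~+
gen 11: ~~++~~~~~++~++
gen 12: ~++~~~~~++~++~
gen 13: ++~~~~~++~++~~
gen 14: +~~~~~++~++~~+
gen 15: ~~~~~++~++~~++
gen 16: ~~~~++~++~~++~

1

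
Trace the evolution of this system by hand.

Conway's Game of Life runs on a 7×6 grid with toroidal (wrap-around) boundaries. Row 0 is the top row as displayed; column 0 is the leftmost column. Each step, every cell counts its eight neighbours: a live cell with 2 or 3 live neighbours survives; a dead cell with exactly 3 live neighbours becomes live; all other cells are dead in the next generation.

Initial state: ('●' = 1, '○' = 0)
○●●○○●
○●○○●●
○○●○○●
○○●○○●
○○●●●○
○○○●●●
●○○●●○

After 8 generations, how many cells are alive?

6

gen 0: ○●●○○●
○●○○●●
○○●○○●
○○●○○●
○○●●●○
○○○●●●
●○○●●○
gen 1: ○●●○○○
○●○●●●
○●●●○●
○●●○○●
○○●○○○
○○○○○○
●●○○○○
gen 2: ○○○●●●
○○○○○●
○○○○○●
○○○○●○
○●●○○○
○●○○○○
●●●○○○
gen 3: ○●●●●●
●○○○○●
○○○○●●
○○○○○○
○●●○○○
○○○○○○
●●●●●●
gen 4: ○○○○○○
○●●○○○
●○○○●●
○○○○○○
○○○○○○
○○○○●●
○○○○○○
gen 5: ○○○○○○
●●○○○●
●●○○○●
○○○○○●
○○○○○○
○○○○○○
○○○○○○
gen 6: ●○○○○○
○●○○○●
○●○○●○
○○○○○●
○○○○○○
○○○○○○
○○○○○○
gen 7: ●○○○○○
○●○○○●
○○○○●●
○○○○○○
○○○○○○
○○○○○○
○○○○○○
gen 8: ●○○○○○
○○○○●●
●○○○●●
○○○○○○
○○○○○○
○○○○○○
○○○○○○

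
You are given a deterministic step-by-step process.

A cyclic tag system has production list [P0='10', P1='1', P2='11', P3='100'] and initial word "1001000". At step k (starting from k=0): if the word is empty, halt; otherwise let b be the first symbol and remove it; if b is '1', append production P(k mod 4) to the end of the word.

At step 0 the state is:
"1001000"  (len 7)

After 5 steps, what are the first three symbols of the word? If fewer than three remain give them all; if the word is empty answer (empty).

001

t=0: "1001000"  (len 7)
t=1: "00100010"  (len 8)
t=2: "0100010"  (len 7)
t=3: "100010"  (len 6)
t=4: "00010100"  (len 8)
t=5: "0010100"  (len 7)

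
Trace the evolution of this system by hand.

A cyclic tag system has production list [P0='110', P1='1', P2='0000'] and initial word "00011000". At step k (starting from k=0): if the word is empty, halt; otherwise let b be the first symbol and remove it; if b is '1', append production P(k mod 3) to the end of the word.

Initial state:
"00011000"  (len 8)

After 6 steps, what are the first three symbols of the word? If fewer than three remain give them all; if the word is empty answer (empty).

step 0: "00011000"  (len 8)
step 1: "0011000"  (len 7)
step 2: "011000"  (len 6)
step 3: "11000"  (len 5)
step 4: "1000110"  (len 7)
step 5: "0001101"  (len 7)
step 6: "001101"  (len 6)

001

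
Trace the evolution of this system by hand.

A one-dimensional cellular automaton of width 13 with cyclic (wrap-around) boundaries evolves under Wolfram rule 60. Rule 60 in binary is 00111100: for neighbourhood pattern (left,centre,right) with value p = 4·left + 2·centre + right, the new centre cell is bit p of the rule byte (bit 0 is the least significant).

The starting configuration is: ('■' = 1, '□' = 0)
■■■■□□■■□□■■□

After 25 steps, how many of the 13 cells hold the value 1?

4

0) ■■■■□□■■□□■■□
1) ■□□□■□■□■□■□■
2) □■□□■■■■■■■■■
3) ■■■□■□□□□□□□□
4) ■□□■■■□□□□□□□
5) ■■□■□□■□□□□□□
6) ■□■■■□■■□□□□□
7) ■■■□□■■□■□□□□
8) ■□□■□■□■■■□□□
9) ■■□■■■■■□□■□□
10) ■□■■□□□□■□■■□
11) ■■■□■□□□■■■□■
12) □□□■■■□□■□□■■
13) ■□□■□□■□■■□■□
14) ■■□■■□■■■□■■■
15) □□■■□■■□□■■□□
16) □□■□■■□■□■□■□
17) □□■■■□■■■■■■■
18) ■□■□□■■□□□□□□
19) ■■■■□■□■□□□□□
20) ■□□□■■■■■□□□□
21) ■■□□■□□□□■□□□
22) ■□■□■■□□□■■□□
23) ■■■■■□■□□■□■□
24) ■□□□□■■■□■■■■
25) □■□□□■□□■■□□□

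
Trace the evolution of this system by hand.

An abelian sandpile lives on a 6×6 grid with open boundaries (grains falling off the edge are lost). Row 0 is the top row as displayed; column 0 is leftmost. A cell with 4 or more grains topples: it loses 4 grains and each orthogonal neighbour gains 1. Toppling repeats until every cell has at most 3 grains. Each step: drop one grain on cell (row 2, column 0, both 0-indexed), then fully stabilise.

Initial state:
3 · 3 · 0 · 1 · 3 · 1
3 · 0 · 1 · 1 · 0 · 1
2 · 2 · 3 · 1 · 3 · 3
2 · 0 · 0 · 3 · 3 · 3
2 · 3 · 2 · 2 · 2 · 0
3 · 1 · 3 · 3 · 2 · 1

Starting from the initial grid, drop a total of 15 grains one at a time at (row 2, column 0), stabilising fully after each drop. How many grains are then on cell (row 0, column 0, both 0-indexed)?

t=0: 3 · 3 · 0 · 1 · 3 · 1
3 · 0 · 1 · 1 · 0 · 1
2 · 2 · 3 · 1 · 3 · 3
2 · 0 · 0 · 3 · 3 · 3
2 · 3 · 2 · 2 · 2 · 0
3 · 1 · 3 · 3 · 2 · 1
t=1: 3 · 3 · 0 · 1 · 3 · 1
3 · 0 · 1 · 1 · 0 · 1
3 · 2 · 3 · 1 · 3 · 3
2 · 0 · 0 · 3 · 3 · 3
2 · 3 · 2 · 2 · 2 · 0
3 · 1 · 3 · 3 · 2 · 1
t=2: 1 · 0 · 1 · 1 · 3 · 1
1 · 2 · 1 · 1 · 0 · 1
1 · 3 · 3 · 1 · 3 · 3
3 · 0 · 0 · 3 · 3 · 3
2 · 3 · 2 · 2 · 2 · 0
3 · 1 · 3 · 3 · 2 · 1
t=3: 1 · 0 · 1 · 1 · 3 · 1
1 · 2 · 1 · 1 · 0 · 1
2 · 3 · 3 · 1 · 3 · 3
3 · 0 · 0 · 3 · 3 · 3
2 · 3 · 2 · 2 · 2 · 0
3 · 1 · 3 · 3 · 2 · 1
t=4: 1 · 0 · 1 · 1 · 3 · 1
1 · 2 · 1 · 1 · 0 · 1
3 · 3 · 3 · 1 · 3 · 3
3 · 0 · 0 · 3 · 3 · 3
2 · 3 · 2 · 2 · 2 · 0
3 · 1 · 3 · 3 · 2 · 1
t=5: 1 · 0 · 1 · 1 · 3 · 1
2 · 3 · 2 · 1 · 0 · 1
2 · 1 · 0 · 2 · 3 · 3
0 · 2 · 1 · 3 · 3 · 3
3 · 3 · 2 · 2 · 2 · 0
3 · 1 · 3 · 3 · 2 · 1
t=6: 1 · 0 · 1 · 1 · 3 · 1
2 · 3 · 2 · 1 · 0 · 1
3 · 1 · 0 · 2 · 3 · 3
0 · 2 · 1 · 3 · 3 · 3
3 · 3 · 2 · 2 · 2 · 0
3 · 1 · 3 · 3 · 2 · 1
t=7: 1 · 0 · 1 · 1 · 3 · 1
3 · 3 · 2 · 1 · 0 · 1
0 · 2 · 0 · 2 · 3 · 3
1 · 2 · 1 · 3 · 3 · 3
3 · 3 · 2 · 2 · 2 · 0
3 · 1 · 3 · 3 · 2 · 1
t=8: 1 · 0 · 1 · 1 · 3 · 1
3 · 3 · 2 · 1 · 0 · 1
1 · 2 · 0 · 2 · 3 · 3
1 · 2 · 1 · 3 · 3 · 3
3 · 3 · 2 · 2 · 2 · 0
3 · 1 · 3 · 3 · 2 · 1
t=9: 1 · 0 · 1 · 1 · 3 · 1
3 · 3 · 2 · 1 · 0 · 1
2 · 2 · 0 · 2 · 3 · 3
1 · 2 · 1 · 3 · 3 · 3
3 · 3 · 2 · 2 · 2 · 0
3 · 1 · 3 · 3 · 2 · 1
t=10: 1 · 0 · 1 · 1 · 3 · 1
3 · 3 · 2 · 1 · 0 · 1
3 · 2 · 0 · 2 · 3 · 3
1 · 2 · 1 · 3 · 3 · 3
3 · 3 · 2 · 2 · 2 · 0
3 · 1 · 3 · 3 · 2 · 1
t=11: 2 · 1 · 1 · 1 · 3 · 1
1 · 1 · 3 · 1 · 0 · 1
2 · 0 · 1 · 2 · 3 · 3
2 · 3 · 1 · 3 · 3 · 3
3 · 3 · 2 · 2 · 2 · 0
3 · 1 · 3 · 3 · 2 · 1
t=12: 2 · 1 · 1 · 1 · 3 · 1
1 · 1 · 3 · 1 · 0 · 1
3 · 0 · 1 · 2 · 3 · 3
2 · 3 · 1 · 3 · 3 · 3
3 · 3 · 2 · 2 · 2 · 0
3 · 1 · 3 · 3 · 2 · 1
t=13: 2 · 1 · 1 · 1 · 3 · 1
2 · 1 · 3 · 1 · 0 · 1
0 · 1 · 1 · 2 · 3 · 3
3 · 3 · 1 · 3 · 3 · 3
3 · 3 · 2 · 2 · 2 · 0
3 · 1 · 3 · 3 · 2 · 1
t=14: 2 · 1 · 1 · 1 · 3 · 1
2 · 1 · 3 · 1 · 0 · 1
1 · 1 · 1 · 2 · 3 · 3
3 · 3 · 1 · 3 · 3 · 3
3 · 3 · 2 · 2 · 2 · 0
3 · 1 · 3 · 3 · 2 · 1
t=15: 2 · 1 · 1 · 1 · 3 · 1
2 · 1 · 3 · 1 · 0 · 1
2 · 1 · 1 · 2 · 3 · 3
3 · 3 · 1 · 3 · 3 · 3
3 · 3 · 2 · 2 · 2 · 0
3 · 1 · 3 · 3 · 2 · 1

2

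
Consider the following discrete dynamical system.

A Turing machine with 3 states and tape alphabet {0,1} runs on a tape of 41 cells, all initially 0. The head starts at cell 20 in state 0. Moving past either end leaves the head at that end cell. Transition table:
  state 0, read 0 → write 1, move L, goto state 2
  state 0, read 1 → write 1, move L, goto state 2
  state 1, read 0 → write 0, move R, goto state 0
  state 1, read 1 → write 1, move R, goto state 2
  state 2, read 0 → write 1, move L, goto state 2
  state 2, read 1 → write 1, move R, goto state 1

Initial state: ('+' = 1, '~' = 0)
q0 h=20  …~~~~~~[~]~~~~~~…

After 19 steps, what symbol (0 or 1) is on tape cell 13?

t=0: q0 h=20  …~~~~~~[~]~~~~~~…
t=1: q2 h=19  …~~~~~~[~]+~~~~~…
t=2: q2 h=18  …~~~~~~[~]++~~~~…
t=3: q2 h=17  …~~~~~~[~]+++~~~…
t=4: q2 h=16  …~~~~~~[~]++++~~…
t=5: q2 h=15  …~~~~~~[~]+++++~…
t=6: q2 h=14  …~~~~~~[~]++++++…
t=7: q2 h=13  …~~~~~~[~]++++++…
t=8: q2 h=12  …~~~~~~[~]++++++…
t=9: q2 h=11  …~~~~~~[~]++++++…
t=10: q2 h=10  …~~~~~~[~]++++++…
t=11: q2 h= 9  …~~~~~~[~]++++++…
t=12: q2 h= 8  …~~~~~~[~]++++++…
t=13: q2 h= 7  …~~~~~~[~]++++++…
t=14: q2 h= 6  |~~~~~~[~]++++++…
t=15: q2 h= 5  |~~~~~[~]++++++…
t=16: q2 h= 4  |~~~~[~]++++++…
t=17: q2 h= 3  |~~~[~]++++++…
t=18: q2 h= 2  |~~[~]++++++…
t=19: q2 h= 1  |~[~]++++++…

1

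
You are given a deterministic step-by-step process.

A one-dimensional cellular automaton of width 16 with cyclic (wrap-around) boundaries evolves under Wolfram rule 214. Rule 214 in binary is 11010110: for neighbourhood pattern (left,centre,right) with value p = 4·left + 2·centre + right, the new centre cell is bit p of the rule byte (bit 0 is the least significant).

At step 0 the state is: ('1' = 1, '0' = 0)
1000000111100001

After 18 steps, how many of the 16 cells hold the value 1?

10

[0] 1000000111100001
[1] 1100001011110010
[2] 0110011001111110
[3] 1011101110111111
[4] 1001100110011111
[5] 1110111011101111
[6] 1110011001100111
[7] 1111101110111011
[8] 1111100110011001
[9] 1111111011101110
[10] 0111111001100110
[11] 1011111110111011
[12] 1001111110011001
[13] 1110111111101110
[14] 0110011111100110
[15] 1011101111111011
[16] 1001100111111001
[17] 1110111011111110
[18] 0110011001111110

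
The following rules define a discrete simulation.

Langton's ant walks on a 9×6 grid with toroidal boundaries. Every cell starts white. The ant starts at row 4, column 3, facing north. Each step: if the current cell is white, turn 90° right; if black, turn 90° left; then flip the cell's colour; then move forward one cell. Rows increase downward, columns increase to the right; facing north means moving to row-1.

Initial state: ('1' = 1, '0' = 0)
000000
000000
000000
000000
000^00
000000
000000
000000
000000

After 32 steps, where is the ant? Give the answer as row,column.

gen 0: 000000
000000
000000
000000
000^00
000000
000000
000000
000000
gen 1: 000000
000000
000000
000000
0001>0
000000
000000
000000
000000
gen 2: 000000
000000
000000
000000
000110
0000v0
000000
000000
000000
gen 3: 000000
000000
000000
000000
000110
000<10
000000
000000
000000
gen 4: 000000
000000
000000
000000
000^10
000110
000000
000000
000000
gen 5: 000000
000000
000000
000000
00<010
000110
000000
000000
000000
gen 6: 000000
000000
000000
00^000
001010
000110
000000
000000
000000
gen 7: 000000
000000
000000
001>00
001010
000110
000000
000000
000000
gen 8: 000000
000000
000000
001100
001v10
000110
000000
000000
000000
gen 9: 000000
000000
000000
001100
00<110
000110
000000
000000
000000
gen 10: 000000
000000
000000
001100
000110
00v110
000000
000000
000000
gen 11: 000000
000000
000000
001100
000110
0<1110
000000
000000
000000
gen 12: 000000
000000
000000
001100
0^0110
011110
000000
000000
000000
gen 13: 000000
000000
000000
001100
01>110
011110
000000
000000
000000
gen 14: 000000
000000
000000
001100
011110
01v110
000000
000000
000000
gen 15: 000000
000000
000000
001100
011110
010>10
000000
000000
000000
gen 16: 000000
000000
000000
001100
011^10
010010
000000
000000
000000
gen 17: 000000
000000
000000
001100
01<010
010010
000000
000000
000000
gen 18: 000000
000000
000000
001100
010010
01v010
000000
000000
000000
gen 19: 000000
000000
000000
001100
010010
0<1010
000000
000000
000000
gen 20: 000000
000000
000000
001100
010010
001010
0v0000
000000
000000
gen 21: 000000
000000
000000
001100
010010
001010
<10000
000000
000000
gen 22: 000000
000000
000000
001100
010010
^01010
110000
000000
000000
gen 23: 000000
000000
000000
001100
010010
1>1010
110000
000000
000000
gen 24: 000000
000000
000000
001100
010010
111010
1v0000
000000
000000
gen 25: 000000
000000
000000
001100
010010
111010
10>000
000000
000000
gen 26: 000000
000000
000000
001100
010010
111010
101000
00v000
000000
gen 27: 000000
000000
000000
001100
010010
111010
101000
0<1000
000000
gen 28: 000000
000000
000000
001100
010010
111010
1^1000
011000
000000
gen 29: 000000
000000
000000
001100
010010
111010
11>000
011000
000000
gen 30: 000000
000000
000000
001100
010010
11^010
110000
011000
000000
gen 31: 000000
000000
000000
001100
010010
1<0010
110000
011000
000000
gen 32: 000000
000000
000000
001100
010010
100010
1v0000
011000
000000

6,1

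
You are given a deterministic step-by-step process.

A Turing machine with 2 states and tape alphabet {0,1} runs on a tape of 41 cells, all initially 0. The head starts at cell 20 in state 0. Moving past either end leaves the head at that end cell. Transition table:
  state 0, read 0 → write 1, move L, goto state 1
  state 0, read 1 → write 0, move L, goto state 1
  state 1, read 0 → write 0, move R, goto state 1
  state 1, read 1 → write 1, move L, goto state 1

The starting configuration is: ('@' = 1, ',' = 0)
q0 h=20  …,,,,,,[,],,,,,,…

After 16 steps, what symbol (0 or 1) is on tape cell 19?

k=0  q0 h=20  …,,,,,,[,],,,,,,…
k=1  q1 h=19  …,,,,,,[,]@,,,,,…
k=2  q1 h=20  …,,,,,,[@],,,,,,…
k=3  q1 h=19  …,,,,,,[,]@,,,,,…
k=4  q1 h=20  …,,,,,,[@],,,,,,…
k=5  q1 h=19  …,,,,,,[,]@,,,,,…
k=6  q1 h=20  …,,,,,,[@],,,,,,…
k=7  q1 h=19  …,,,,,,[,]@,,,,,…
k=8  q1 h=20  …,,,,,,[@],,,,,,…
k=9  q1 h=19  …,,,,,,[,]@,,,,,…
k=10  q1 h=20  …,,,,,,[@],,,,,,…
k=11  q1 h=19  …,,,,,,[,]@,,,,,…
k=12  q1 h=20  …,,,,,,[@],,,,,,…
k=13  q1 h=19  …,,,,,,[,]@,,,,,…
k=14  q1 h=20  …,,,,,,[@],,,,,,…
k=15  q1 h=19  …,,,,,,[,]@,,,,,…
k=16  q1 h=20  …,,,,,,[@],,,,,,…

0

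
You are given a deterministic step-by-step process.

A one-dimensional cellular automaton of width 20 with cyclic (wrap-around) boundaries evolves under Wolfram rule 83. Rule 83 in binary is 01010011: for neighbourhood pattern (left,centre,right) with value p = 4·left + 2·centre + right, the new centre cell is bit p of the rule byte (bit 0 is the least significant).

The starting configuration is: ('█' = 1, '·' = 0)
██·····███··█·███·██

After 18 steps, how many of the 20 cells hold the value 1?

12

t=0: ██·····███··█·███·██
t=1: ·██████··███····█···
t=2: █·····███··█████·███
t=3: ██████··███····█····
t=4: ·····███··█████·████
t=5: █████··███····█····█
t=6: ····███··█████·████·
t=7: ████··███····█····██
t=8: ···███··█████·████··
t=9: ███··███····█····███
t=10: ··███··█████·████···
t=11: ██··███····█····████
t=12: ·███··█████·████····
t=13: █··███····█····█████
t=14: ███··█████·████·····
t=15: ··███····█····██████
t=16: ██··█████·████·····█
t=17: ·███····█····██████·
t=18: █··█████·████·····██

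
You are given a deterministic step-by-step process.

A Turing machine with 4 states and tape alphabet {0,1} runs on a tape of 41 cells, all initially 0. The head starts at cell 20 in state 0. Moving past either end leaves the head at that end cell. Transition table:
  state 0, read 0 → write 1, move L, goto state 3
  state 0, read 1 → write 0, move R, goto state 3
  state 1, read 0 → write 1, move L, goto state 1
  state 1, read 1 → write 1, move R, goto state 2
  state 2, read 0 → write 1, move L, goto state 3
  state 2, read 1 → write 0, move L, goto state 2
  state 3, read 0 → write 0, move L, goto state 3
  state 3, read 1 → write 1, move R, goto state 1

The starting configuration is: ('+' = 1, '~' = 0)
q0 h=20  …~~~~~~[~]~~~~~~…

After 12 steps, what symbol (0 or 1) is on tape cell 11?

[0] q0 h=20  …~~~~~~[~]~~~~~~…
[1] q3 h=19  …~~~~~~[~]+~~~~~…
[2] q3 h=18  …~~~~~~[~]~+~~~~…
[3] q3 h=17  …~~~~~~[~]~~+~~~…
[4] q3 h=16  …~~~~~~[~]~~~+~~…
[5] q3 h=15  …~~~~~~[~]~~~~+~…
[6] q3 h=14  …~~~~~~[~]~~~~~+…
[7] q3 h=13  …~~~~~~[~]~~~~~~…
[8] q3 h=12  …~~~~~~[~]~~~~~~…
[9] q3 h=11  …~~~~~~[~]~~~~~~…
[10] q3 h=10  …~~~~~~[~]~~~~~~…
[11] q3 h= 9  …~~~~~~[~]~~~~~~…
[12] q3 h= 8  …~~~~~~[~]~~~~~~…

0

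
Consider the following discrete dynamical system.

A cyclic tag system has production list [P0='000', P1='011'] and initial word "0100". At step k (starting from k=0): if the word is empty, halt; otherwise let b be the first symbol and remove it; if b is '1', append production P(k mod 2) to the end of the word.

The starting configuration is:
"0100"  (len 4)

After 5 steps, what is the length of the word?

2

k=0  "0100"  (len 4)
k=1  "100"  (len 3)
k=2  "00011"  (len 5)
k=3  "0011"  (len 4)
k=4  "011"  (len 3)
k=5  "11"  (len 2)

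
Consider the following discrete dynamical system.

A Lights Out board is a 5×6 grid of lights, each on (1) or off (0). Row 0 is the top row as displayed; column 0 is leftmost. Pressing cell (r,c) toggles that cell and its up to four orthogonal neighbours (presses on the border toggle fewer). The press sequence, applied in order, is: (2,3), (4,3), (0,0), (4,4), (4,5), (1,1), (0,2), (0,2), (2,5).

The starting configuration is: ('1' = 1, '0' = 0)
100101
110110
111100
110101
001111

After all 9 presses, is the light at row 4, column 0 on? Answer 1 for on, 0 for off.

0

step 0: 100101
110110
111100
110101
001111
step 1: 100101
110010
110010
110001
001111
step 2: 100101
110010
110010
110101
000001
step 3: 010101
010010
110010
110101
000001
step 4: 010101
010010
110010
110111
000110
step 5: 010101
010010
110010
110110
000101
step 6: 000101
101010
100010
110110
000101
step 7: 011001
100010
100010
110110
000101
step 8: 000101
101010
100010
110110
000101
step 9: 000101
101011
100001
110111
000101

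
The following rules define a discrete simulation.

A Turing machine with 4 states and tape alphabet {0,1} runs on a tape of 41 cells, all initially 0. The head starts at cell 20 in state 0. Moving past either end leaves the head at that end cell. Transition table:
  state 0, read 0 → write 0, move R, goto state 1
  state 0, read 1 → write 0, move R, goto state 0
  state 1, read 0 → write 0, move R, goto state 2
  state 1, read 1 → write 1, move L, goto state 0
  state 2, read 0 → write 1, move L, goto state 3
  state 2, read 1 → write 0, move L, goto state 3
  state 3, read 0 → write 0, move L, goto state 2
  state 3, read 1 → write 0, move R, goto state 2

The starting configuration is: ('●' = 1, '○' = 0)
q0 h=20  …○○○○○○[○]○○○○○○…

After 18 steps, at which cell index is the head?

6

k=0  q0 h=20  …○○○○○○[○]○○○○○○…
k=1  q1 h=21  …○○○○○○[○]○○○○○○…
k=2  q2 h=22  …○○○○○○[○]○○○○○○…
k=3  q3 h=21  …○○○○○○[○]●○○○○○…
k=4  q2 h=20  …○○○○○○[○]○●○○○○…
k=5  q3 h=19  …○○○○○○[○]●○●○○○…
k=6  q2 h=18  …○○○○○○[○]○●○●○○…
k=7  q3 h=17  …○○○○○○[○]●○●○●○…
k=8  q2 h=16  …○○○○○○[○]○●○●○●…
k=9  q3 h=15  …○○○○○○[○]●○●○●○…
k=10  q2 h=14  …○○○○○○[○]○●○●○●…
k=11  q3 h=13  …○○○○○○[○]●○●○●○…
k=12  q2 h=12  …○○○○○○[○]○●○●○●…
k=13  q3 h=11  …○○○○○○[○]●○●○●○…
k=14  q2 h=10  …○○○○○○[○]○●○●○●…
k=15  q3 h= 9  …○○○○○○[○]●○●○●○…
k=16  q2 h= 8  …○○○○○○[○]○●○●○●…
k=17  q3 h= 7  …○○○○○○[○]●○●○●○…
k=18  q2 h= 6  |○○○○○○[○]○●○●○●…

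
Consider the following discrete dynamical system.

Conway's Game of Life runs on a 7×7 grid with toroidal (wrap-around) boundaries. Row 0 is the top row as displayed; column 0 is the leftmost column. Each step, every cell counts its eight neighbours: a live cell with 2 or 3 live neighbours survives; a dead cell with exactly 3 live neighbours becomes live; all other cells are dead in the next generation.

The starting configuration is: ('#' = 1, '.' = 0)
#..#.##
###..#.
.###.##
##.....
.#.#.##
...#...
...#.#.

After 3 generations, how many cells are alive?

14

k=0  #..#.##
###..#.
.###.##
##.....
.#.#.##
...#...
...#.#.
k=1  #..#.#.
.......
...###.
...#...
.#..#.#
...#.##
..##.#.
k=2  ..##..#
...#.##
...##..
..##...
#.###.#
#..#..#
..##.#.
k=3  ......#
.....##
.....#.
.#...#.
#...###
#......
##...#.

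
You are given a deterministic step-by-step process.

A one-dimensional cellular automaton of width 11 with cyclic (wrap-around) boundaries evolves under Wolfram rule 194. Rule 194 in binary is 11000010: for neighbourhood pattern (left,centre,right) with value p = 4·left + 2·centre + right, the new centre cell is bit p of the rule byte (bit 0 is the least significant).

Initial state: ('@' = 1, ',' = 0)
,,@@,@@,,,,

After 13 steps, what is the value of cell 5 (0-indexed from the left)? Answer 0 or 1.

1

k=0  ,,@@,@@,,,,
k=1  ,@,@,,@,,,,
k=2  @,,,,@,,,,,
k=3  ,,,,@,,,,,@
k=4  ,,,@,,,,,@,
k=5  ,,@,,,,,@,,
k=6  ,@,,,,,@,,,
k=7  @,,,,,@,,,,
k=8  ,,,,,@,,,,@
k=9  ,,,,@,,,,@,
k=10  ,,,@,,,,@,,
k=11  ,,@,,,,@,,,
k=12  ,@,,,,@,,,,
k=13  @,,,,@,,,,,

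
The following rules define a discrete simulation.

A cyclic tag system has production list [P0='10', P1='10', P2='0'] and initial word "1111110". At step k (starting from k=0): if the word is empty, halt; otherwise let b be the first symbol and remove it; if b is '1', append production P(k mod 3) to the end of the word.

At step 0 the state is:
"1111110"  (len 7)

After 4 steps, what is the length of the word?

[0] "1111110"  (len 7)
[1] "11111010"  (len 8)
[2] "111101010"  (len 9)
[3] "111010100"  (len 9)
[4] "1101010010"  (len 10)

10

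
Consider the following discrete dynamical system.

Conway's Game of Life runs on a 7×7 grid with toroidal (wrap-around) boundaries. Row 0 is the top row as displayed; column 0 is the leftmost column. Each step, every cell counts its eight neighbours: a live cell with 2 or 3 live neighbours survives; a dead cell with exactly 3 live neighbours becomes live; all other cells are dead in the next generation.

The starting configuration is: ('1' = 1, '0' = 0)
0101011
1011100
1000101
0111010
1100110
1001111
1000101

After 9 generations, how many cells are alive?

gen 0: 0101011
1011100
1000101
0111010
1100110
1001111
1000101
gen 1: 0100000
0010000
1000001
0011000
0000000
0001000
0110000
gen 2: 0100000
1100000
0111000
0000000
0011000
0010000
0110000
gen 3: 0000000
1000000
1110000
0100000
0011000
0000000
0110000
gen 4: 0100000
1000000
1010000
1001000
0010000
0101000
0000000
gen 5: 0000000
1000000
1000001
0011000
0111000
0010000
0010000
gen 6: 0000000
1000001
1100001
1001000
0100000
0000000
0000000
gen 7: 0000000
0100001
0100000
0010001
0000000
0000000
0000000
gen 8: 0000000
1000000
0110000
0000000
0000000
0000000
0000000
gen 9: 0000000
0100000
0100000
0000000
0000000
0000000
0000000

2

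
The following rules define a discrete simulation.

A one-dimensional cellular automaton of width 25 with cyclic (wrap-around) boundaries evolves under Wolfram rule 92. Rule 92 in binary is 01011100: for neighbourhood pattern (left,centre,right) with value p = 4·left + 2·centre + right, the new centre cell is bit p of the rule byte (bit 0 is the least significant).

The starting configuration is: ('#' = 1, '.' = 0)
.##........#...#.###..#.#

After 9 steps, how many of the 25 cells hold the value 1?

13

k=0  .##........#...#.###..#.#
k=1  .###.......##..#.#.##.#.#
k=2  .#.##......###.#.#.##.#.#
k=3  .#.###.....#.#.#.#.##.#.#
k=4  .#.#.##....#.#.#.#.##.#.#
k=5  .#.#.###...#.#.#.#.##.#.#
k=6  .#.#.#.##..#.#.#.#.##.#.#
k=7  .#.#.#.###.#.#.#.#.##.#.#
k=8  .#.#.#.#.#.#.#.#.#.##.#.#
k=9  .#.#.#.#.#.#.#.#.#.##.#.#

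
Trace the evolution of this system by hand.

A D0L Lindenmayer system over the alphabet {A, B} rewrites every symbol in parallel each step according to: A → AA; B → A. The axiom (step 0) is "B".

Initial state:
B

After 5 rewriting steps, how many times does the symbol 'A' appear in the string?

16

step 0: B
step 1: A
step 2: AA
step 3: AAAA
step 4: AAAAAAAA
step 5: AAAAAAAAAAAAAAAA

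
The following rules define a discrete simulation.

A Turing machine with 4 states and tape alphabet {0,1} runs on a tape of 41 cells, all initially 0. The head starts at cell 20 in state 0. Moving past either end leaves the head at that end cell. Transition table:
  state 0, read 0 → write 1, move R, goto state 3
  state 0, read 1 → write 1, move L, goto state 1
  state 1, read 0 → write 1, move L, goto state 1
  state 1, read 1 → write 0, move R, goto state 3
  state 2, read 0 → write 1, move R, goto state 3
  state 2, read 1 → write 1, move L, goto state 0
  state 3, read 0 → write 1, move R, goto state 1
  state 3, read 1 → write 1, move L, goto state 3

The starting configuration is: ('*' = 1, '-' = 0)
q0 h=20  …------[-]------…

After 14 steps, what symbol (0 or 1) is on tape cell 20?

1

gen 0: q0 h=20  …------[-]------…
gen 1: q3 h=21  …-----*[-]------…
gen 2: q1 h=22  …----**[-]------…
gen 3: q1 h=21  …-----*[*]*-----…
gen 4: q3 h=22  …----*-[*]------…
gen 5: q3 h=21  …-----*[-]*-----…
gen 6: q1 h=22  …----**[*]------…
gen 7: q3 h=23  …---**-[-]------…
gen 8: q1 h=24  …--**-*[-]------…
gen 9: q1 h=23  …---**-[*]*-----…
gen 10: q3 h=24  …--**--[*]------…
gen 11: q3 h=23  …---**-[-]*-----…
gen 12: q1 h=24  …--**-*[*]------…
gen 13: q3 h=25  …-**-*-[-]------…
gen 14: q1 h=26  …**-*-*[-]------…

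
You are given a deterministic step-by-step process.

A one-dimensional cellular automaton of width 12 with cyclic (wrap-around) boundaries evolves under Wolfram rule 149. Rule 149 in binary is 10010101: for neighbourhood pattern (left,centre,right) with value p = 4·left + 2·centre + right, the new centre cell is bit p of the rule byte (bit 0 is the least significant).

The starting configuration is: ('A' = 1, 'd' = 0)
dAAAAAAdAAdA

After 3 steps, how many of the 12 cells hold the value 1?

step 0: dAAAAAAdAAdA
step 1: ddAAAAdddddA
step 2: AddAAdAAAAdA
step 3: dAdddddAAddd

3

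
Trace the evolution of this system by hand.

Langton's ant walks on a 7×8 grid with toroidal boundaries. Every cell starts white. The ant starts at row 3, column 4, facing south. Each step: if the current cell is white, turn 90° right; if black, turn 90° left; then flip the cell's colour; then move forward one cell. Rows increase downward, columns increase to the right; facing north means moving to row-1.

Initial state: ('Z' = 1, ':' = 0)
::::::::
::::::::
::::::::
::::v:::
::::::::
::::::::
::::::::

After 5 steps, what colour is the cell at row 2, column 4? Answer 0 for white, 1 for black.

[0] ::::::::
::::::::
::::::::
::::v:::
::::::::
::::::::
::::::::
[1] ::::::::
::::::::
::::::::
:::<Z:::
::::::::
::::::::
::::::::
[2] ::::::::
::::::::
:::^::::
:::ZZ:::
::::::::
::::::::
::::::::
[3] ::::::::
::::::::
:::Z>:::
:::ZZ:::
::::::::
::::::::
::::::::
[4] ::::::::
::::::::
:::ZZ:::
:::Zv:::
::::::::
::::::::
::::::::
[5] ::::::::
::::::::
:::ZZ:::
:::Z:>::
::::::::
::::::::
::::::::

1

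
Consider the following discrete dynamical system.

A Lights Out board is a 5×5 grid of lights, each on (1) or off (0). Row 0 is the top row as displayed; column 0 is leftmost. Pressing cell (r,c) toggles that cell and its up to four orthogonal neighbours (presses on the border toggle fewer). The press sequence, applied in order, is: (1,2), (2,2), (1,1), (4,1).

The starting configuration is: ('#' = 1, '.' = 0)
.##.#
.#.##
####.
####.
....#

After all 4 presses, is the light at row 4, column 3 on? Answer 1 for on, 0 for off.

[0] .##.#
.#.##
####.
####.
....#
[1] .#..#
..#.#
##.#.
####.
....#
[2] .#..#
....#
#.#..
##.#.
....#
[3] ....#
###.#
###..
##.#.
....#
[4] ....#
###.#
###..
#..#.
###.#

0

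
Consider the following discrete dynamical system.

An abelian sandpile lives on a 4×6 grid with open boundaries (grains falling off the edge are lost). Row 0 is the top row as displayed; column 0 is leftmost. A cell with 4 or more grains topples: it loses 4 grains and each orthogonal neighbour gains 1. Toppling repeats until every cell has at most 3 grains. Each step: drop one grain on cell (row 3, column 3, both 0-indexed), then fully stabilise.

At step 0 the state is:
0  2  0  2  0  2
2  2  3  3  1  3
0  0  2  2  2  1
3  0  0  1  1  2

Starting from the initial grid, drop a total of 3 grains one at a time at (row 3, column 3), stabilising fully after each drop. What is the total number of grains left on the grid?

36

[0] 0  2  0  2  0  2
2  2  3  3  1  3
0  0  2  2  2  1
3  0  0  1  1  2
[1] 0  2  0  2  0  2
2  2  3  3  1  3
0  0  2  2  2  1
3  0  0  2  1  2
[2] 0  2  0  2  0  2
2  2  3  3  1  3
0  0  2  2  2  1
3  0  0  3  1  2
[3] 0  2  0  2  0  2
2  2  3  3  1  3
0  0  2  3  2  1
3  0  1  0  2  2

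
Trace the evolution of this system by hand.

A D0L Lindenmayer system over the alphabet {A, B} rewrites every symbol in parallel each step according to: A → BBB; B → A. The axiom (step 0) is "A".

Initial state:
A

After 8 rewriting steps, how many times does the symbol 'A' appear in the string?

gen 0: A
gen 1: BBB
gen 2: AAA
gen 3: BBBBBBBBB
gen 4: AAAAAAAAA
gen 5: BBBBBBBBBBBBBBBBBBBBBBBBBBB
gen 6: AAAAAAAAAAAAAAAAAAAAAAAAAAA
gen 7: BBBBBBBBBBBBBBBBBBBBBBBBBBBBBBBBBBBBBBBBBBBBBBBBBBBBBBBBBBBBBBBBBBBBBBBBBBBBBBBBB
gen 8: AAAAAAAAAAAAAAAAAAAAAAAAAAAAAAAAAAAAAAAAAAAAAAAAAAAAAAAAAAAAAAAAAAAAAAAAAAAAAAAAA

81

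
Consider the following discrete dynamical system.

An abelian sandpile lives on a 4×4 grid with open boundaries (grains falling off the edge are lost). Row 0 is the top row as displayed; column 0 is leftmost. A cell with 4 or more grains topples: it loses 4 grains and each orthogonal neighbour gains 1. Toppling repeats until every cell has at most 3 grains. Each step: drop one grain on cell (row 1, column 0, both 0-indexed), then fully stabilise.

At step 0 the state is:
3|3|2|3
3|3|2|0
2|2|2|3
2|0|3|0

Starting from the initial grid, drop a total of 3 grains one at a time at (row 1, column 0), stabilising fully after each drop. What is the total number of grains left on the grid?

0) 3|3|2|3
3|3|2|0
2|2|2|3
2|0|3|0
1) 1|1|3|3
2|1|3|0
3|3|2|3
2|0|3|0
2) 1|1|3|3
3|1|3|0
3|3|2|3
2|0|3|0
3) 2|1|3|3
1|3|3|0
1|0|3|3
3|1|3|0

30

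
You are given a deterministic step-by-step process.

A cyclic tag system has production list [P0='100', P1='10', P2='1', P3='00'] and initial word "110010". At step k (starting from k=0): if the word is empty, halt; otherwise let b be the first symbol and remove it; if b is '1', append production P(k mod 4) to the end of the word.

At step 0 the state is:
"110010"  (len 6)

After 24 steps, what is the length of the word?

k=0  "110010"  (len 6)
k=1  "10010100"  (len 8)
k=2  "001010010"  (len 9)
k=3  "01010010"  (len 8)
k=4  "1010010"  (len 7)
k=5  "010010100"  (len 9)
k=6  "10010100"  (len 8)
k=7  "00101001"  (len 8)
k=8  "0101001"  (len 7)
k=9  "101001"  (len 6)
k=10  "0100110"  (len 7)
k=11  "100110"  (len 6)
k=12  "0011000"  (len 7)
k=13  "011000"  (len 6)
k=14  "11000"  (len 5)
k=15  "10001"  (len 5)
k=16  "000100"  (len 6)
k=17  "00100"  (len 5)
k=18  "0100"  (len 4)
k=19  "100"  (len 3)
k=20  "0000"  (len 4)
k=21  "000"  (len 3)
k=22  "00"  (len 2)
k=23  "0"  (len 1)
k=24  (halted — word empty)

0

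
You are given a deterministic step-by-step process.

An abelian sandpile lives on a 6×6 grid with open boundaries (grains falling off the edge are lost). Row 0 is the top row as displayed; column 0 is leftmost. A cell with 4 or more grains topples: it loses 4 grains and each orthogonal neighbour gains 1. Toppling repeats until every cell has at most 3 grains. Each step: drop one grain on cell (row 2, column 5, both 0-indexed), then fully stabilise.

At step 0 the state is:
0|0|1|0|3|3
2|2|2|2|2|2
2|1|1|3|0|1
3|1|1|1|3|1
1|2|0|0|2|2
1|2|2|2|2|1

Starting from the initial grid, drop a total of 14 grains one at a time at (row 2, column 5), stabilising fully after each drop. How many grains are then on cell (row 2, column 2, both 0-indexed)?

t=0: 0|0|1|0|3|3
2|2|2|2|2|2
2|1|1|3|0|1
3|1|1|1|3|1
1|2|0|0|2|2
1|2|2|2|2|1
t=1: 0|0|1|0|3|3
2|2|2|2|2|2
2|1|1|3|0|2
3|1|1|1|3|1
1|2|0|0|2|2
1|2|2|2|2|1
t=2: 0|0|1|0|3|3
2|2|2|2|2|2
2|1|1|3|0|3
3|1|1|1|3|1
1|2|0|0|2|2
1|2|2|2|2|1
t=3: 0|0|1|0|3|3
2|2|2|2|2|3
2|1|1|3|1|0
3|1|1|1|3|2
1|2|0|0|2|2
1|2|2|2|2|1
t=4: 0|0|1|0|3|3
2|2|2|2|2|3
2|1|1|3|1|1
3|1|1|1|3|2
1|2|0|0|2|2
1|2|2|2|2|1
t=5: 0|0|1|0|3|3
2|2|2|2|2|3
2|1|1|3|1|2
3|1|1|1|3|2
1|2|0|0|2|2
1|2|2|2|2|1
t=6: 0|0|1|0|3|3
2|2|2|2|2|3
2|1|1|3|1|3
3|1|1|1|3|2
1|2|0|0|2|2
1|2|2|2|2|1
t=7: 0|0|1|1|1|1
2|2|2|3|0|2
2|1|1|3|3|1
3|1|1|1|3|3
1|2|0|0|2|2
1|2|2|2|2|1
t=8: 0|0|1|1|1|1
2|2|2|3|0|2
2|1|1|3|3|2
3|1|1|1|3|3
1|2|0|0|2|2
1|2|2|2|2|1
t=9: 0|0|1|1|1|1
2|2|2|3|0|2
2|1|1|3|3|3
3|1|1|1|3|3
1|2|0|0|2|2
1|2|2|2|2|1
t=10: 0|0|1|2|1|1
2|2|3|0|2|3
2|1|2|1|2|2
3|1|1|3|1|1
1|2|0|0|3|3
1|2|2|2|2|1
t=11: 0|0|1|2|1|1
2|2|3|0|2|3
2|1|2|1|2|3
3|1|1|3|1|1
1|2|0|0|3|3
1|2|2|2|2|1
t=12: 0|0|1|2|1|2
2|2|3|0|3|0
2|1|2|1|3|1
3|1|1|3|1|2
1|2|0|0|3|3
1|2|2|2|2|1
t=13: 0|0|1|2|1|2
2|2|3|0|3|0
2|1|2|1|3|2
3|1|1|3|1|2
1|2|0|0|3|3
1|2|2|2|2|1
t=14: 0|0|1|2|1|2
2|2|3|0|3|0
2|1|2|1|3|3
3|1|1|3|1|2
1|2|0|0|3|3
1|2|2|2|2|1

2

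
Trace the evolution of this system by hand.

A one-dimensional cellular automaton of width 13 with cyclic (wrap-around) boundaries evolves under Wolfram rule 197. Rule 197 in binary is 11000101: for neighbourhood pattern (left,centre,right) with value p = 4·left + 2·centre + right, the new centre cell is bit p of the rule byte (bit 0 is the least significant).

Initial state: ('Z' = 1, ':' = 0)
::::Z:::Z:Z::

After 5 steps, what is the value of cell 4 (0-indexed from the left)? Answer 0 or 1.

1

t=0: ::::Z:::Z:Z::
t=1: ZZZ:Z:Z:Z:Z:Z
t=2: ZZZ:Z:Z:Z:Z::
t=3: :ZZ:Z:Z:Z:Z::
t=4: ::Z:Z:Z:Z:Z:Z
t=5: ::Z:Z:Z:Z:Z:Z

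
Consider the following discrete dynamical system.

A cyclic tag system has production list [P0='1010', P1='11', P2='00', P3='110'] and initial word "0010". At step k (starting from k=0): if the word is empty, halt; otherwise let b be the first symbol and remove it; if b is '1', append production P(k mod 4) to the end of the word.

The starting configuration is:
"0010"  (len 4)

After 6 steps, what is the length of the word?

0) "0010"  (len 4)
1) "010"  (len 3)
2) "10"  (len 2)
3) "000"  (len 3)
4) "00"  (len 2)
5) "0"  (len 1)
6) (halted — word empty)

0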